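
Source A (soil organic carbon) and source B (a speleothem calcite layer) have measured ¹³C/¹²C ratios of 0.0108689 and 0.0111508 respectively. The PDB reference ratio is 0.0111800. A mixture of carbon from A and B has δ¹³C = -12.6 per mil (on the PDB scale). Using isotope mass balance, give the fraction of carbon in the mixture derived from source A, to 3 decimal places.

δ_A = (0.0108689/0.0111800 − 1)×1000 = (0.972174 − 1)×1000 = -27.826 per mil
δ_B = (0.0111508/0.0111800 − 1)×1000 = (0.997388 − 1)×1000 = -2.612 per mil
f_A = (δ_mix − δ_B)/(δ_A − δ_B) = (-12.6 − (-2.612))/(-27.826 − (-2.612))
f_A = -9.988 / -25.215 = 0.3961

0.396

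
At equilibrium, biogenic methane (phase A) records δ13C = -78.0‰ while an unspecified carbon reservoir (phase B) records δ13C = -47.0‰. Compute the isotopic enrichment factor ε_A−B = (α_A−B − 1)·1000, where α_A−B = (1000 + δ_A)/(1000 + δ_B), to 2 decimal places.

α_A−B = (1000 + -78.0) / (1000 + -47.0) = 922.0 / 953.0 = 0.967471
ε_A−B = (0.967471 − 1) × 1000 = -32.529‰
(The approximation ε ≈ δ_A − δ_B would give -31.0‰.)

-32.53‰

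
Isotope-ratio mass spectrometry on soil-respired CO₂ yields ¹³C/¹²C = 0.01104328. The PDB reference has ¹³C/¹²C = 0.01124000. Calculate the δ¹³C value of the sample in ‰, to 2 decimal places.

δ¹³C = (R_sample / R_standard − 1) × 1000
R_sample / R_standard = 0.01104328 / 0.01124000 = 0.982498
δ¹³C = (0.982498 − 1) × 1000 = -17.502‰

-17.50‰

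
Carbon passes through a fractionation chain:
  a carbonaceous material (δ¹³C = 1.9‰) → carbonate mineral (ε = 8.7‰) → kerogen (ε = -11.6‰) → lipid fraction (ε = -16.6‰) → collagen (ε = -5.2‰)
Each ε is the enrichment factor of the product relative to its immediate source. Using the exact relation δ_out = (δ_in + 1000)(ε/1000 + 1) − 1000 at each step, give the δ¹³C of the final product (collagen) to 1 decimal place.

step 1: δ = (1.90 + 1000)·(8.7/1000 + 1) − 1000 = 10.62‰
step 2: δ = (10.62 + 1000)·(-11.6/1000 + 1) − 1000 = -1.11‰
step 3: δ = (-1.11 + 1000)·(-16.6/1000 + 1) − 1000 = -17.69‰
step 4: δ = (-17.69 + 1000)·(-5.2/1000 + 1) − 1000 = -22.80‰

-22.8‰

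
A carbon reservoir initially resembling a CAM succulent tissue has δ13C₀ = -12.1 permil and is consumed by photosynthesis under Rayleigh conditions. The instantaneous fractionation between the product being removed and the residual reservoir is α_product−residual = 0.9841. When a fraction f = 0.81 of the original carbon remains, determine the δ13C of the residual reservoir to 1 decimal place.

-8.8 permil

Rayleigh residual: δ_res = (δ₀ + 1000)·f^(α−1) − 1000
α − 1 = -0.01590
f^(α−1) = 0.81^(-0.01590) = 1.003356
δ_res = (-12.1 + 1000) × 1.003356 − 1000 = 991.215 − 1000 = -8.78 permil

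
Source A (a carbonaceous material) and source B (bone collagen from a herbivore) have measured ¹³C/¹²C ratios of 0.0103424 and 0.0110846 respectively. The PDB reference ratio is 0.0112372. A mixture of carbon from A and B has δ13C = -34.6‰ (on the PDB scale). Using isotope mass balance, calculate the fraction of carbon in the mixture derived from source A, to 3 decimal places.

0.318

δ_A = (0.0103424/0.0112372 − 1)×1000 = (0.920372 − 1)×1000 = -79.628‰
δ_B = (0.0110846/0.0112372 − 1)×1000 = (0.986420 − 1)×1000 = -13.580‰
f_A = (δ_mix − δ_B)/(δ_A − δ_B) = (-34.6 − (-13.580))/(-79.628 − (-13.580))
f_A = -21.020 / -66.048 = 0.3183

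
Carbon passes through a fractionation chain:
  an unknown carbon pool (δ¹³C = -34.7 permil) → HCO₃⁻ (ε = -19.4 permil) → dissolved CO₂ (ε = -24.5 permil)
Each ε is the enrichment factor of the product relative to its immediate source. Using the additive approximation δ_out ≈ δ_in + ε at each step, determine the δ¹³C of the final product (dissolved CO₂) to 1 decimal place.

-78.6 permil

step 1: δ ≈ -34.7 + (-19.4) = -54.1 permil
step 2: δ ≈ -54.1 + (-24.5) = -78.6 permil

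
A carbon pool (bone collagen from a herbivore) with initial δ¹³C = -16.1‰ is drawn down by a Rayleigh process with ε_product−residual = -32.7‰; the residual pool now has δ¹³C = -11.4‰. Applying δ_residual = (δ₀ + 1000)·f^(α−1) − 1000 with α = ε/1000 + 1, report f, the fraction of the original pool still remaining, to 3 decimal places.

α − 1 = ε/1000 = -0.0327
(δ_res + 1000)/(δ₀ + 1000) = (-11.4 + 1000)/(-16.1 + 1000) = 988.6/983.9 = 1.004777
f = 1.004777^(1/-0.0327) = exp(ln(1.004777)/-0.0327) = exp(0.00477/-0.0327)
f = exp(-0.1457) = 0.8644

0.864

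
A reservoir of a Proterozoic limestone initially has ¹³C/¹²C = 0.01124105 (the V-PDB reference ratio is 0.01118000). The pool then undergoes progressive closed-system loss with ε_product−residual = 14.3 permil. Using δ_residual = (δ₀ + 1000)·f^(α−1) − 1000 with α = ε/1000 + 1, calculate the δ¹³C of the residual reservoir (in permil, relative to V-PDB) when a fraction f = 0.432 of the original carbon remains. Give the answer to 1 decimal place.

δ₀ = (0.01124105/0.01118000 − 1)×1000 = (1.005461 − 1)×1000 = 5.461 permil
α − 1 = ε/1000 = 0.0143
f^(α−1) = 0.432^(0.0143) = 0.988069
δ_res = (5.461 + 1000) × 0.988069 − 1000 = 993.465 − 1000 = -6.54 permil

-6.5 permil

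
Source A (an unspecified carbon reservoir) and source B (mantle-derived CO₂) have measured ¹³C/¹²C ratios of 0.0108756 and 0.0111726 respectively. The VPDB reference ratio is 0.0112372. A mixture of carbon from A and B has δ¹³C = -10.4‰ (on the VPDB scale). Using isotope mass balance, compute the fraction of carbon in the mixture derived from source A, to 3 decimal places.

0.176

δ_A = (0.0108756/0.0112372 − 1)×1000 = (0.967821 − 1)×1000 = -32.179‰
δ_B = (0.0111726/0.0112372 − 1)×1000 = (0.994251 − 1)×1000 = -5.749‰
f_A = (δ_mix − δ_B)/(δ_A − δ_B) = (-10.4 − (-5.749))/(-32.179 − (-5.749))
f_A = -4.651 / -26.430 = 0.1760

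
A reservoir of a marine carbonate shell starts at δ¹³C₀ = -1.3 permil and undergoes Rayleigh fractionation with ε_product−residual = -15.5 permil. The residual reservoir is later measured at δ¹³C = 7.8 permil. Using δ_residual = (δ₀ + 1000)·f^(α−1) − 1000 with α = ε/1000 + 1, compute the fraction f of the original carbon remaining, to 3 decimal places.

0.557

α − 1 = ε/1000 = -0.0155
(δ_res + 1000)/(δ₀ + 1000) = (7.8 + 1000)/(-1.3 + 1000) = 1007.8/998.7 = 1.009112
f = 1.009112^(1/-0.0155) = exp(ln(1.009112)/-0.0155) = exp(0.00907/-0.0155)
f = exp(-0.5852) = 0.5570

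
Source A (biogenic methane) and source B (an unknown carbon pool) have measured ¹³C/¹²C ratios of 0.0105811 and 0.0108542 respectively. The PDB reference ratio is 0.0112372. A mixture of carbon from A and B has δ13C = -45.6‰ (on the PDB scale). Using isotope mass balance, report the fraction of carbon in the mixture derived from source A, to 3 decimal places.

0.474

δ_A = (0.0105811/0.0112372 − 1)×1000 = (0.941614 − 1)×1000 = -58.386‰
δ_B = (0.0108542/0.0112372 − 1)×1000 = (0.965917 − 1)×1000 = -34.083‰
f_A = (δ_mix − δ_B)/(δ_A − δ_B) = (-45.6 − (-34.083))/(-58.386 − (-34.083))
f_A = -11.517 / -24.303 = 0.4739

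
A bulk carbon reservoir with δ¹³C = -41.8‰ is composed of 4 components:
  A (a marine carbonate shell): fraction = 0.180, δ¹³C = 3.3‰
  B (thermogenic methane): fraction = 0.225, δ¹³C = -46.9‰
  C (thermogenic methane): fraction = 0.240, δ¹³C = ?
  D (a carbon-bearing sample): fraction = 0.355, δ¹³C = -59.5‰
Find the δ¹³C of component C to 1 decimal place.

-44.7‰

Isotope mass balance: δ_bulk = Σ fᵢ·δᵢ.
-41.8 = 0.180×(3.3) + 0.225×(-46.9) + 0.240×δ_C + 0.355×(-59.5)
0.240·δ_C = -41.8 − (-31.081) = -10.719
δ_C = -10.719 / 0.240 = -44.66‰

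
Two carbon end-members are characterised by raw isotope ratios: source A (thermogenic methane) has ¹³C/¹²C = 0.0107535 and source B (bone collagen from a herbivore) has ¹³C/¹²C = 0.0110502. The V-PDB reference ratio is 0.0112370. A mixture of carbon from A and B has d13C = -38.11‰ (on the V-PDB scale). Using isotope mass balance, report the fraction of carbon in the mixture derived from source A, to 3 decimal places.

δ_A = (0.0107535/0.0112370 − 1)×1000 = (0.956973 − 1)×1000 = -43.027‰
δ_B = (0.0110502/0.0112370 − 1)×1000 = (0.983376 − 1)×1000 = -16.624‰
f_A = (δ_mix − δ_B)/(δ_A − δ_B) = (-38.11 − (-16.624))/(-43.027 − (-16.624))
f_A = -21.486 / -26.404 = 0.8138

0.814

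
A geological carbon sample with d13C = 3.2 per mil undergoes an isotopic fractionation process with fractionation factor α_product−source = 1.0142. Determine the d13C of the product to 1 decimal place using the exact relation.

17.4 per mil

δ_product = (δ_source + 1000)·α − 1000
δ_product = (3.2 + 1000) × 1.0142 − 1000
δ_product = 1017.445 − 1000 = 17.45 per mil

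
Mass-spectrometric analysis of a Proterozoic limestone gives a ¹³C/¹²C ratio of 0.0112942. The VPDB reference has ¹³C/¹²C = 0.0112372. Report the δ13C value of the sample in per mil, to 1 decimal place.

δ13C = (R_sample / R_standard − 1) × 1000
R_sample / R_standard = 0.0112942 / 0.0112372 = 1.005072
δ13C = (1.005072 − 1) × 1000 = 5.07 per mil

5.1 per mil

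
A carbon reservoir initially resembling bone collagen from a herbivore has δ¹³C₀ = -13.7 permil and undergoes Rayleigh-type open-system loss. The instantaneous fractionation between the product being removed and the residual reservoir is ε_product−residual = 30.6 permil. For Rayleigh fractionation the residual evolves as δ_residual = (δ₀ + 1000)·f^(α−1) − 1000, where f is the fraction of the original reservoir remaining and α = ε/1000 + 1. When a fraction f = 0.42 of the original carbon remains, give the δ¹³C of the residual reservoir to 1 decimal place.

-39.5 permil

Rayleigh residual: δ_res = (δ₀ + 1000)·f^(α−1) − 1000
α = ε/1000 + 1 = 1.03060, so α − 1 = 0.03060
f^(α−1) = 0.42^(0.03060) = 0.973804
δ_res = (-13.7 + 1000) × 0.973804 − 1000 = 960.463 − 1000 = -39.54 permil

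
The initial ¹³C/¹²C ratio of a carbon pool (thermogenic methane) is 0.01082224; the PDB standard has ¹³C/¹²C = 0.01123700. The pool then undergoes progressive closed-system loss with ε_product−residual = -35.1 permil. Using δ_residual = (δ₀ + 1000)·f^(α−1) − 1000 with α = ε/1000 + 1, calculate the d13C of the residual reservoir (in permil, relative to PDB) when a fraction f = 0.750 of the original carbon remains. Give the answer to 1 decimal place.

δ₀ = (0.01082224/0.01123700 − 1)×1000 = (0.963090 − 1)×1000 = -36.910 permil
α − 1 = ε/1000 = -0.0351
f^(α−1) = 0.750^(-0.0351) = 1.010149
δ_res = (-36.910 + 1000) × 1.010149 − 1000 = 972.864 − 1000 = -27.14 permil

-27.1 permil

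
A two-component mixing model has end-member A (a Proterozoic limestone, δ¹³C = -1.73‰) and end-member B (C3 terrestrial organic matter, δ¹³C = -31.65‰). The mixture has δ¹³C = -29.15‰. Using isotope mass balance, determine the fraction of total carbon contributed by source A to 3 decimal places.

δ_mix = f_A·δ_A + (1 − f_A)·δ_B  ⇒  f_A = (δ_mix − δ_B)/(δ_A − δ_B)
f_A = (-29.15 − (-31.65)) / (-1.73 − (-31.65))
f_A = 2.50 / 29.92 = 0.0836

0.084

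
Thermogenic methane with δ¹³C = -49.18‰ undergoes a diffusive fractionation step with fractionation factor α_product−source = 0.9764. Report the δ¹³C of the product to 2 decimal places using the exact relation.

δ_product = (δ_source + 1000)·α − 1000
δ_product = (-49.18 + 1000) × 0.9764 − 1000
δ_product = 928.381 − 1000 = -71.619‰

-71.62‰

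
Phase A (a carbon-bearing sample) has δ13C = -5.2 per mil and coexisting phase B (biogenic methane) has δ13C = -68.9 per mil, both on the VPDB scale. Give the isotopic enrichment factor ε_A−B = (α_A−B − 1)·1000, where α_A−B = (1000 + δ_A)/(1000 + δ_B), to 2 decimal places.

α_A−B = (1000 + -5.2) / (1000 + -68.9) = 994.8 / 931.1 = 1.068414
ε_A−B = (1.068414 − 1) × 1000 = 68.414 per mil
(The approximation ε ≈ δ_A − δ_B would give 63.7 per mil.)

68.41 per mil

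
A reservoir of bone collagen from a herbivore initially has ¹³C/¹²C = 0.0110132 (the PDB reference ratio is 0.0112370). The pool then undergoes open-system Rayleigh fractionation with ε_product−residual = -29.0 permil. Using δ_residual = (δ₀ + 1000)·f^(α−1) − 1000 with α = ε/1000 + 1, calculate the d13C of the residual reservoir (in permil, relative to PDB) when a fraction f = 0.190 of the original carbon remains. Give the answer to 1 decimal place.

δ₀ = (0.0110132/0.0112370 − 1)×1000 = (0.980084 − 1)×1000 = -19.916 permil
α − 1 = ε/1000 = -0.0290
f^(α−1) = 0.190^(-0.0290) = 1.049340
δ_res = (-19.916 + 1000) × 1.049340 − 1000 = 1028.441 − 1000 = 28.44 permil

28.4 permil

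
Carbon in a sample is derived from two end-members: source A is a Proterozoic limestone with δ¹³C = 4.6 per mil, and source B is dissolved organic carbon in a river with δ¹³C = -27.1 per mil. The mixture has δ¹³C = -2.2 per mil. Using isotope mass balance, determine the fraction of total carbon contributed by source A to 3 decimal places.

δ_mix = f_A·δ_A + (1 − f_A)·δ_B  ⇒  f_A = (δ_mix − δ_B)/(δ_A − δ_B)
f_A = (-2.2 − (-27.1)) / (4.6 − (-27.1))
f_A = 24.9 / 31.7 = 0.7855

0.785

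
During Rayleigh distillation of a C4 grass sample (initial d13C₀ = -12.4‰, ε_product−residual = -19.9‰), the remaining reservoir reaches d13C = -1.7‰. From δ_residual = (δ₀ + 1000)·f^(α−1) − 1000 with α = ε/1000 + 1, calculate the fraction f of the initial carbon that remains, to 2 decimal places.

α − 1 = ε/1000 = -0.0199
(δ_res + 1000)/(δ₀ + 1000) = (-1.7 + 1000)/(-12.4 + 1000) = 998.3/987.6 = 1.010834
f = 1.010834^(1/-0.0199) = exp(ln(1.010834)/-0.0199) = exp(0.01078/-0.0199)
f = exp(-0.5415) = 0.5819

0.58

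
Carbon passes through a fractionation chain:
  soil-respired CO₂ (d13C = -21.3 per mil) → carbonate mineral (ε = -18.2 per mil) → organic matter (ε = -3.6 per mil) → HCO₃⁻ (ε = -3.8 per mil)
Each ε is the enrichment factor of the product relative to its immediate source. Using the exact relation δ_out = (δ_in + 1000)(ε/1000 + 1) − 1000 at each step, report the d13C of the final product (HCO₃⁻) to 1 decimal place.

step 1: δ = (-21.30 + 1000)·(-18.2/1000 + 1) − 1000 = -39.11 per mil
step 2: δ = (-39.11 + 1000)·(-3.6/1000 + 1) − 1000 = -42.57 per mil
step 3: δ = (-42.57 + 1000)·(-3.8/1000 + 1) − 1000 = -46.21 per mil

-46.2 per mil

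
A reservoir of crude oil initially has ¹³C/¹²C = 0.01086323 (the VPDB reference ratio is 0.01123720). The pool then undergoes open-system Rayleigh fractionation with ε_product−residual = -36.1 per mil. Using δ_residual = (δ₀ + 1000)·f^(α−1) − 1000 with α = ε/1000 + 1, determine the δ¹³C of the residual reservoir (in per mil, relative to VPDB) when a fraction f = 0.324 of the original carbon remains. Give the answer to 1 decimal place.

δ₀ = (0.01086323/0.01123720 − 1)×1000 = (0.966720 − 1)×1000 = -33.280 per mil
α − 1 = ε/1000 = -0.0361
f^(α−1) = 0.324^(-0.0361) = 1.041524
δ_res = (-33.280 + 1000) × 1.041524 − 1000 = 1006.863 − 1000 = 6.86 per mil

6.9 per mil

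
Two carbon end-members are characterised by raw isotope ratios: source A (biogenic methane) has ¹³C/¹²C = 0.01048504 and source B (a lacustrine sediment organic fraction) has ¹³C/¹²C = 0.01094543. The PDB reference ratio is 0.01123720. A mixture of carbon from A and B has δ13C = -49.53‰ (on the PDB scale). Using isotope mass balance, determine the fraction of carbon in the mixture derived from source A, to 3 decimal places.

δ_A = (0.01048504/0.01123720 − 1)×1000 = (0.933065 − 1)×1000 = -66.935‰
δ_B = (0.01094543/0.01123720 − 1)×1000 = (0.974035 − 1)×1000 = -25.965‰
f_A = (δ_mix − δ_B)/(δ_A − δ_B) = (-49.53 − (-25.965))/(-66.935 − (-25.965))
f_A = -23.565 / -40.970 = 0.5752

0.575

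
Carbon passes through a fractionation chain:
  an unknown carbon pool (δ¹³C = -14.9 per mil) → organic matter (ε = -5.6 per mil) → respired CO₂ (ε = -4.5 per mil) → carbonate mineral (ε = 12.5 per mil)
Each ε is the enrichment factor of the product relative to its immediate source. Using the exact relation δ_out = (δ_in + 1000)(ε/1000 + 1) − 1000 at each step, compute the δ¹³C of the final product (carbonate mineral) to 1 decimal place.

step 1: δ = (-14.90 + 1000)·(-5.6/1000 + 1) − 1000 = -20.42 per mil
step 2: δ = (-20.42 + 1000)·(-4.5/1000 + 1) − 1000 = -24.82 per mil
step 3: δ = (-24.82 + 1000)·(12.5/1000 + 1) − 1000 = -12.63 per mil

-12.6 per mil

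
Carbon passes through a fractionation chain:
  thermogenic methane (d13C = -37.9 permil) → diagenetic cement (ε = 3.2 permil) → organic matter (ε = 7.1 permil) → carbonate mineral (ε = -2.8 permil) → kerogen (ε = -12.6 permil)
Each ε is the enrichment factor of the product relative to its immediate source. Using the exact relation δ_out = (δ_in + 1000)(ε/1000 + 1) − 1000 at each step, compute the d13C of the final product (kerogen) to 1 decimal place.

step 1: δ = (-37.90 + 1000)·(3.2/1000 + 1) − 1000 = -34.82 permil
step 2: δ = (-34.82 + 1000)·(7.1/1000 + 1) − 1000 = -27.97 permil
step 3: δ = (-27.97 + 1000)·(-2.8/1000 + 1) − 1000 = -30.69 permil
step 4: δ = (-30.69 + 1000)·(-12.6/1000 + 1) − 1000 = -42.90 permil

-42.9 permil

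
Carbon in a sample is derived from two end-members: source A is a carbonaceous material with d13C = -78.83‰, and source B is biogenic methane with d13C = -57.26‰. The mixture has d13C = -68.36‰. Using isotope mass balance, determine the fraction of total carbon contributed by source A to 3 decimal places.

δ_mix = f_A·δ_A + (1 − f_A)·δ_B  ⇒  f_A = (δ_mix − δ_B)/(δ_A − δ_B)
f_A = (-68.36 − (-57.26)) / (-78.83 − (-57.26))
f_A = -11.10 / -21.57 = 0.5146

0.515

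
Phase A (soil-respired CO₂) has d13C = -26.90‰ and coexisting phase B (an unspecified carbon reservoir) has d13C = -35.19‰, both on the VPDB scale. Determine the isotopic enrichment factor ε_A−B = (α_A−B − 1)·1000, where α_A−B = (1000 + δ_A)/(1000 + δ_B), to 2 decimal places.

α_A−B = (1000 + -26.90) / (1000 + -35.19) = 973.10 / 964.81 = 1.008592
ε_A−B = (1.008592 − 1) × 1000 = 8.592‰
(The approximation ε ≈ δ_A − δ_B would give 8.29‰.)

8.59‰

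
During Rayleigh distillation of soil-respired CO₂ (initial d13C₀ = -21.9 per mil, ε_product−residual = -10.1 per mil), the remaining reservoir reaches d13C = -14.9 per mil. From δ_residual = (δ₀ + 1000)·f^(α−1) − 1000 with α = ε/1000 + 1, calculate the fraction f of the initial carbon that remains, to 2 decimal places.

0.49

α − 1 = ε/1000 = -0.0101
(δ_res + 1000)/(δ₀ + 1000) = (-14.9 + 1000)/(-21.9 + 1000) = 985.1/978.1 = 1.007157
f = 1.007157^(1/-0.0101) = exp(ln(1.007157)/-0.0101) = exp(0.00713/-0.0101)
f = exp(-0.7061) = 0.4936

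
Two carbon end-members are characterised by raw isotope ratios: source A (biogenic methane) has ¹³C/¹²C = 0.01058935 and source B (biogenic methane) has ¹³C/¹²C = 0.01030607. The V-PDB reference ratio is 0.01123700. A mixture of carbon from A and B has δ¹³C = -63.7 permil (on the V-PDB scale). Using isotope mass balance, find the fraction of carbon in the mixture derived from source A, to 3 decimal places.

δ_A = (0.01058935/0.01123700 − 1)×1000 = (0.942365 − 1)×1000 = -57.635 permil
δ_B = (0.01030607/0.01123700 − 1)×1000 = (0.917155 − 1)×1000 = -82.845 permil
f_A = (δ_mix − δ_B)/(δ_A − δ_B) = (-63.7 − (-82.845))/(-57.635 − (-82.845))
f_A = 19.145 / 25.210 = 0.7594

0.759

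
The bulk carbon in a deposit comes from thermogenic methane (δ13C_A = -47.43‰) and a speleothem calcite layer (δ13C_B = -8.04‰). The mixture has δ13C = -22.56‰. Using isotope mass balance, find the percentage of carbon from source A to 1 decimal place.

δ_mix = f_A·δ_A + (1 − f_A)·δ_B  ⇒  f_A = (δ_mix − δ_B)/(δ_A − δ_B)
f_A = (-22.56 − (-8.04)) / (-47.43 − (-8.04))
f_A = -14.52 / -39.39 = 0.3686

36.9%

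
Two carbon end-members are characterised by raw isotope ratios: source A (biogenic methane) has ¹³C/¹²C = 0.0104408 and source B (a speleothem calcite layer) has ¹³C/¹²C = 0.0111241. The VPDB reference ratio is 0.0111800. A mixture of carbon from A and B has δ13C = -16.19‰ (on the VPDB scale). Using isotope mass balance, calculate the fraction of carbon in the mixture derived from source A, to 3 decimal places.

0.183

δ_A = (0.0104408/0.0111800 − 1)×1000 = (0.933882 − 1)×1000 = -66.118‰
δ_B = (0.0111241/0.0111800 − 1)×1000 = (0.995000 − 1)×1000 = -5.000‰
f_A = (δ_mix − δ_B)/(δ_A − δ_B) = (-16.19 − (-5.000))/(-66.118 − (-5.000))
f_A = -11.190 / -61.118 = 0.1831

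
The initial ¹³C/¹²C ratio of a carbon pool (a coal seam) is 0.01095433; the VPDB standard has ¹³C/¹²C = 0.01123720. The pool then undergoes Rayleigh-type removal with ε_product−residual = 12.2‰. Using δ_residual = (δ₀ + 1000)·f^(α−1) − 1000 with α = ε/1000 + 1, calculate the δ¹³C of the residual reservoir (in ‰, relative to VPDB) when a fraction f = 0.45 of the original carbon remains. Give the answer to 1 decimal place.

δ₀ = (0.01095433/0.01123720 − 1)×1000 = (0.974827 − 1)×1000 = -25.173‰
α − 1 = ε/1000 = 0.0122
f^(α−1) = 0.45^(0.0122) = 0.990306
δ_res = (-25.173 + 1000) × 0.990306 − 1000 = 965.377 − 1000 = -34.62‰

-34.6‰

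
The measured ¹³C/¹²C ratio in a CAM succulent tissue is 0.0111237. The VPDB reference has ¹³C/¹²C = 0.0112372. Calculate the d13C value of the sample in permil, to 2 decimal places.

-10.10 permil

d13C = (R_sample / R_standard − 1) × 1000
R_sample / R_standard = 0.0111237 / 0.0112372 = 0.989900
d13C = (0.989900 − 1) × 1000 = -10.100 permil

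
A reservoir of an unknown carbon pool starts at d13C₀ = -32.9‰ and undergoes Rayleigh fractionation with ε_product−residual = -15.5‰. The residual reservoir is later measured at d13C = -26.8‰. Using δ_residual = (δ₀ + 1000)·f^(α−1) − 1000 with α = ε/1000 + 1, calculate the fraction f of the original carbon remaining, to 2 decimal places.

α − 1 = ε/1000 = -0.0155
(δ_res + 1000)/(δ₀ + 1000) = (-26.8 + 1000)/(-32.9 + 1000) = 973.2/967.1 = 1.006308
f = 1.006308^(1/-0.0155) = exp(ln(1.006308)/-0.0155) = exp(0.00629/-0.0155)
f = exp(-0.4057) = 0.6665

0.67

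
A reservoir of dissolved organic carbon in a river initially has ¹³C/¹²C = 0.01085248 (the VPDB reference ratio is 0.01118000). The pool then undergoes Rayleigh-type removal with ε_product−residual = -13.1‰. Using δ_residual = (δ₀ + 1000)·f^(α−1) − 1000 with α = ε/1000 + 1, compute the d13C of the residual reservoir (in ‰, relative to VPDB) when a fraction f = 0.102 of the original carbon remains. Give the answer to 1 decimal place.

0.2‰

δ₀ = (0.01085248/0.01118000 − 1)×1000 = (0.970705 − 1)×1000 = -29.295‰
α − 1 = ε/1000 = -0.0131
f^(α−1) = 0.102^(-0.0131) = 1.030356
δ_res = (-29.295 + 1000) × 1.030356 − 1000 = 1000.172 − 1000 = 0.17‰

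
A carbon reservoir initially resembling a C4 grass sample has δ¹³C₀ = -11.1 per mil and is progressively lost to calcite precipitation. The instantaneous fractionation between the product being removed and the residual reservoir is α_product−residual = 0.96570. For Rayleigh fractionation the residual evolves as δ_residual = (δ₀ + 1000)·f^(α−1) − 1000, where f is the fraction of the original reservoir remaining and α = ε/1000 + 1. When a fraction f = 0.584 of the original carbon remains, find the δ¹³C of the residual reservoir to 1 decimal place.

Rayleigh residual: δ_res = (δ₀ + 1000)·f^(α−1) − 1000
α − 1 = -0.03430
f^(α−1) = 0.584^(-0.03430) = 1.018620
δ_res = (-11.1 + 1000) × 1.018620 − 1000 = 1007.313 − 1000 = 7.31 per mil

7.3 per mil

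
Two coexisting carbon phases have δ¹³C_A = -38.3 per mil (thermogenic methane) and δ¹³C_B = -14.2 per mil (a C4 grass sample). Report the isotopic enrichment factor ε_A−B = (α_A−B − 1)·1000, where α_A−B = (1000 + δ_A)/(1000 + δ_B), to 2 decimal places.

-24.45 per mil

α_A−B = (1000 + -38.3) / (1000 + -14.2) = 961.7 / 985.8 = 0.975553
ε_A−B = (0.975553 − 1) × 1000 = -24.447 per mil
(The approximation ε ≈ δ_A − δ_B would give -24.1 per mil.)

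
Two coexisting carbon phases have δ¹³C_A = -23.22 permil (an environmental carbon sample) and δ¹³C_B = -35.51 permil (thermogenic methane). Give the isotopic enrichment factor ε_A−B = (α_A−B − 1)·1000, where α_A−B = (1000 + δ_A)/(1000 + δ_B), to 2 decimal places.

12.74 permil

α_A−B = (1000 + -23.22) / (1000 + -35.51) = 976.78 / 964.49 = 1.012742
ε_A−B = (1.012742 − 1) × 1000 = 12.742 permil
(The approximation ε ≈ δ_A − δ_B would give 12.29 permil.)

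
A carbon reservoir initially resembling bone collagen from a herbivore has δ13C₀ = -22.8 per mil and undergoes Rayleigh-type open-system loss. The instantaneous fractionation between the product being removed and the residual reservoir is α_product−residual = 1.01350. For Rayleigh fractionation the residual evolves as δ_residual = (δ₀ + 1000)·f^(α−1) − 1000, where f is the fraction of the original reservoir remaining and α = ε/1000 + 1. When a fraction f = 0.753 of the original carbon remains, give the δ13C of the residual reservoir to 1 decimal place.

Rayleigh residual: δ_res = (δ₀ + 1000)·f^(α−1) − 1000
α − 1 = 0.01350
f^(α−1) = 0.753^(0.01350) = 0.996178
δ_res = (-22.8 + 1000) × 0.996178 − 1000 = 973.465 − 1000 = -26.54 per mil

-26.5 per mil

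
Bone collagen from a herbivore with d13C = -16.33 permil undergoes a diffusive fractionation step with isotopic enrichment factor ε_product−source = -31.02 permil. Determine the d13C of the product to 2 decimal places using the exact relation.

To first order, δ_product ≈ δ_source + ε = -47.35 permil.
Exactly, δ_product = (δ_source + 1000)·(ε/1000 + 1) − 1000.
δ_product = (-16.33 + 1000) × (-31.02/1000 + 1) − 1000
δ_product = -46.843 permil

-46.84 permil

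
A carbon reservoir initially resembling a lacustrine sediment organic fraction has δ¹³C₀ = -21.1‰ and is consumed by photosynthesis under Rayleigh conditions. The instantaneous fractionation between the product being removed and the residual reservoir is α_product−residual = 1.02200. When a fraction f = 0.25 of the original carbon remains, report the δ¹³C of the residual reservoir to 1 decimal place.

Rayleigh residual: δ_res = (δ₀ + 1000)·f^(α−1) − 1000
α − 1 = 0.02200
f^(α−1) = 0.25^(0.02200) = 0.969962
δ_res = (-21.1 + 1000) × 0.969962 − 1000 = 949.496 − 1000 = -50.50‰

-50.5‰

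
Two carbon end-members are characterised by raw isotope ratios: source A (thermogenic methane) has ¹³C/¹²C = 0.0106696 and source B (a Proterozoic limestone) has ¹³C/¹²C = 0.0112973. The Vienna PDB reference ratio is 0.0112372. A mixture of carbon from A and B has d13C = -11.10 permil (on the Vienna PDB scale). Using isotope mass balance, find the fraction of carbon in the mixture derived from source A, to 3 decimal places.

δ_A = (0.0106696/0.0112372 − 1)×1000 = (0.949489 − 1)×1000 = -50.511 permil
δ_B = (0.0112973/0.0112372 − 1)×1000 = (1.005348 − 1)×1000 = 5.348 permil
f_A = (δ_mix − δ_B)/(δ_A − δ_B) = (-11.10 − (5.348))/(-50.511 − (5.348))
f_A = -16.448 / -55.859 = 0.2945

0.294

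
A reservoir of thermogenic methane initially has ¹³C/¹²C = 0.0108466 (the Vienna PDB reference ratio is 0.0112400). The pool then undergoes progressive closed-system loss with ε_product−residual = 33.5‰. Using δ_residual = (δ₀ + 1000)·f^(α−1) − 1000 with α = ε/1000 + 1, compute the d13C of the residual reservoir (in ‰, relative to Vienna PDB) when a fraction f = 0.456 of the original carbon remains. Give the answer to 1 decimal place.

δ₀ = (0.0108466/0.0112400 − 1)×1000 = (0.965000 − 1)×1000 = -35.000‰
α − 1 = ε/1000 = 0.0335
f^(α−1) = 0.456^(0.0335) = 0.974037
δ_res = (-35.000 + 1000) × 0.974037 − 1000 = 939.945 − 1000 = -60.05‰

-60.1‰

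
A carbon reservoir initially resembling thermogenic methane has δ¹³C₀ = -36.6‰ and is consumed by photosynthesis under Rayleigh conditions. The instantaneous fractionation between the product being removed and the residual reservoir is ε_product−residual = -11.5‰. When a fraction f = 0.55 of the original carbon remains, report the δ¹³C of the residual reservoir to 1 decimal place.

Rayleigh residual: δ_res = (δ₀ + 1000)·f^(α−1) − 1000
α = ε/1000 + 1 = 0.98850, so α − 1 = -0.01150
f^(α−1) = 0.55^(-0.01150) = 1.006899
δ_res = (-36.6 + 1000) × 1.006899 − 1000 = 970.046 − 1000 = -29.95‰

-30.0‰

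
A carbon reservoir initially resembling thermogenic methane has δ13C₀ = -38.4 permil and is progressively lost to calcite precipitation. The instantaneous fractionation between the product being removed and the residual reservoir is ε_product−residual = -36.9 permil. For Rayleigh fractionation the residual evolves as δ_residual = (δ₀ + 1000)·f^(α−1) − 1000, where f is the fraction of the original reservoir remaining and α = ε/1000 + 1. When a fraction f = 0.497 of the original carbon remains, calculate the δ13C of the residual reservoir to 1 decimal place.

Rayleigh residual: δ_res = (δ₀ + 1000)·f^(α−1) − 1000
α = ε/1000 + 1 = 0.96310, so α − 1 = -0.03690
f^(α−1) = 0.497^(-0.03690) = 1.026135
δ_res = (-38.4 + 1000) × 1.026135 − 1000 = 986.731 − 1000 = -13.27 permil

-13.3 permil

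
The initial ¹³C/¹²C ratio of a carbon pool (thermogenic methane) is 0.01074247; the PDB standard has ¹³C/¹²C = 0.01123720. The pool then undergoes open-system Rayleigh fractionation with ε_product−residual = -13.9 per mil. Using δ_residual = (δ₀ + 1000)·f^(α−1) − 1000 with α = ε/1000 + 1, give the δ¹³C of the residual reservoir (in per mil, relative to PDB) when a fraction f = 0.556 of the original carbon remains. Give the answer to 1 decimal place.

-36.2 per mil

δ₀ = (0.01074247/0.01123720 − 1)×1000 = (0.955974 − 1)×1000 = -44.026 per mil
α − 1 = ε/1000 = -0.0139
f^(α−1) = 0.556^(-0.0139) = 1.008192
δ_res = (-44.026 + 1000) × 1.008192 − 1000 = 963.806 − 1000 = -36.19 per mil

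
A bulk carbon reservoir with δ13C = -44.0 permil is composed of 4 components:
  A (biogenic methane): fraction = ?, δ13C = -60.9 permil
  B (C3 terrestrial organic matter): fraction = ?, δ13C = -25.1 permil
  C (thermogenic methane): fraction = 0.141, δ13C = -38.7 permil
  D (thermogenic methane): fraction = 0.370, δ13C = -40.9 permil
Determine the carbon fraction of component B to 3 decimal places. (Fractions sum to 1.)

Let f_B and f_A be the unknown fractions; fractions sum to 1 so f_B + f_A = 0.489.
Mass balance: Σ fᵢ·δᵢ = δ_bulk ⇒ f_B·(-25.1) + f_A·(-60.9) = -44.0 − (-20.590) = -23.410
Substitute f_A = 0.489 − f_B:
f_B·(-25.1 − -60.9) = -23.410 − 0.489×(-60.9) = 6.370
f_B = 6.370 / 35.8 = 0.1779

0.178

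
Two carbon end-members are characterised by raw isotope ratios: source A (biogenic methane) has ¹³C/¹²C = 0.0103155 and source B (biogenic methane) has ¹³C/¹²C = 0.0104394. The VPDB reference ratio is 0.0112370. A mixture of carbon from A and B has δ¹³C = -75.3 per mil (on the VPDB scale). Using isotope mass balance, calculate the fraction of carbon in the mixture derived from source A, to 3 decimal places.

δ_A = (0.0103155/0.0112370 − 1)×1000 = (0.917994 − 1)×1000 = -82.006 per mil
δ_B = (0.0104394/0.0112370 − 1)×1000 = (0.929020 − 1)×1000 = -70.980 per mil
f_A = (δ_mix − δ_B)/(δ_A − δ_B) = (-75.3 − (-70.980))/(-82.006 − (-70.980))
f_A = -4.320 / -11.026 = 0.3918

0.392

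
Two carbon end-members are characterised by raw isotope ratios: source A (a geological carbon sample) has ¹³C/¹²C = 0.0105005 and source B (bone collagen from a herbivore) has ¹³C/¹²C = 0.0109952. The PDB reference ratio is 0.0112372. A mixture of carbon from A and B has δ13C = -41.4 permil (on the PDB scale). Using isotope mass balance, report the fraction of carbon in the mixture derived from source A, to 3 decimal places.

0.451

δ_A = (0.0105005/0.0112372 − 1)×1000 = (0.934441 − 1)×1000 = -65.559 permil
δ_B = (0.0109952/0.0112372 − 1)×1000 = (0.978464 − 1)×1000 = -21.536 permil
f_A = (δ_mix − δ_B)/(δ_A − δ_B) = (-41.4 − (-21.536))/(-65.559 − (-21.536))
f_A = -19.864 / -44.023 = 0.4512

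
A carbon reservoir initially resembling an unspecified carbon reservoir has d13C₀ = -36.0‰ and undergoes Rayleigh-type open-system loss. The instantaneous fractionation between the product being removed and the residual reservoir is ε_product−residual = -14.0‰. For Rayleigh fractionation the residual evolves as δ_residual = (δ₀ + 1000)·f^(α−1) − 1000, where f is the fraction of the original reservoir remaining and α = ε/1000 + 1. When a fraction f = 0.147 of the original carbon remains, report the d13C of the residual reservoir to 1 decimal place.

Rayleigh residual: δ_res = (δ₀ + 1000)·f^(α−1) − 1000
α = ε/1000 + 1 = 0.98600, so α − 1 = -0.01400
f^(α−1) = 0.147^(-0.01400) = 1.027206
δ_res = (-36.0 + 1000) × 1.027206 − 1000 = 990.227 − 1000 = -9.77‰

-9.8‰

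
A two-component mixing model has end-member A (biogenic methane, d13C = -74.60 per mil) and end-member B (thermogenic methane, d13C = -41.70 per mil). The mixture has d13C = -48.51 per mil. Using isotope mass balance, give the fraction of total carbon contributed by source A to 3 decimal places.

δ_mix = f_A·δ_A + (1 − f_A)·δ_B  ⇒  f_A = (δ_mix − δ_B)/(δ_A − δ_B)
f_A = (-48.51 − (-41.70)) / (-74.60 − (-41.70))
f_A = -6.81 / -32.90 = 0.2070

0.207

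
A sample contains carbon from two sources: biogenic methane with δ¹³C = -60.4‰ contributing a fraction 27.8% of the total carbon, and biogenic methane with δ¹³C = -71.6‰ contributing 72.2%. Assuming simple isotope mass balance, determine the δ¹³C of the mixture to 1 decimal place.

-68.5‰

δ_mix = f_A·δ_A + f_B·δ_B
δ_mix = 0.278 × (-60.4) + 0.722 × (-71.6)
δ_mix = -16.79 + -51.70 = -68.49‰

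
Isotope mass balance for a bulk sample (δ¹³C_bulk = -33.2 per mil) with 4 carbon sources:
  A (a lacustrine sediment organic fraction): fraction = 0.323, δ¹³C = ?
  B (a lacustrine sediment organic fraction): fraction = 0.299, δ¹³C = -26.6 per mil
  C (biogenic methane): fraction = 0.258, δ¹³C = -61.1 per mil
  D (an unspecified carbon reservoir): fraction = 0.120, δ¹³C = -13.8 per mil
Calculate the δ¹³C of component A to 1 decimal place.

Isotope mass balance: δ_bulk = Σ fᵢ·δᵢ.
-33.2 = 0.323×δ_A + 0.299×(-26.6) + 0.258×(-61.1) + 0.120×(-13.8)
0.323·δ_A = -33.2 − (-25.373) = -7.827
δ_A = -7.827 / 0.323 = -24.23 per mil

-24.2 per mil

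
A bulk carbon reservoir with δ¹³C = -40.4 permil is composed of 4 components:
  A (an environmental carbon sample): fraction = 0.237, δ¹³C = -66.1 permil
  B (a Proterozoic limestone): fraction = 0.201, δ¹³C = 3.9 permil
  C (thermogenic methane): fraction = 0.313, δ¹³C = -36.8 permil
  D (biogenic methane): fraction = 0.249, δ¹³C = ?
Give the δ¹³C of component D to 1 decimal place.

-56.2 permil

Isotope mass balance: δ_bulk = Σ fᵢ·δᵢ.
-40.4 = 0.237×(-66.1) + 0.201×(3.9) + 0.313×(-36.8) + 0.249×δ_D
0.249·δ_D = -40.4 − (-26.400) = -14.000
δ_D = -14.000 / 0.249 = -56.22 permil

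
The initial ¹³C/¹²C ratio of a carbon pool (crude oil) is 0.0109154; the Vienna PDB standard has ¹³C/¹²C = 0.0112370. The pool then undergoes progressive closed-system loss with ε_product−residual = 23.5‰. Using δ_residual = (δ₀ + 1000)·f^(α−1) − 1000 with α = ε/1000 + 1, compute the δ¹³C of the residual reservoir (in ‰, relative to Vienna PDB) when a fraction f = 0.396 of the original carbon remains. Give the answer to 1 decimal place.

-49.5‰

δ₀ = (0.0109154/0.0112370 − 1)×1000 = (0.971380 − 1)×1000 = -28.620‰
α − 1 = ε/1000 = 0.0235
f^(α−1) = 0.396^(0.0235) = 0.978466
δ_res = (-28.620 + 1000) × 0.978466 − 1000 = 950.463 − 1000 = -49.54‰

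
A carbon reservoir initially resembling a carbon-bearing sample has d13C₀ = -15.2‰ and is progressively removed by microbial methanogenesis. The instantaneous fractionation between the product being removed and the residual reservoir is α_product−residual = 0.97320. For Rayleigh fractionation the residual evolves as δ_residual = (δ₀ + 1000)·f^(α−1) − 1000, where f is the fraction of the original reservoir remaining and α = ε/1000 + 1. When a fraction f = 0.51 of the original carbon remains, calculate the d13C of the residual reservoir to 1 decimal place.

2.7‰

Rayleigh residual: δ_res = (δ₀ + 1000)·f^(α−1) − 1000
α − 1 = -0.02680
f^(α−1) = 0.51^(-0.02680) = 1.018209
δ_res = (-15.2 + 1000) × 1.018209 − 1000 = 1002.733 − 1000 = 2.73‰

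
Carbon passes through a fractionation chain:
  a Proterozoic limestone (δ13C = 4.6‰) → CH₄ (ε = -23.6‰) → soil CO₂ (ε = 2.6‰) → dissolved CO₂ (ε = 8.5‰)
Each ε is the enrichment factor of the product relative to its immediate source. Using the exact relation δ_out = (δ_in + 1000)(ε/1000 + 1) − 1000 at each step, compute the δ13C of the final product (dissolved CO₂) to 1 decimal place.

step 1: δ = (4.60 + 1000)·(-23.6/1000 + 1) − 1000 = -19.11‰
step 2: δ = (-19.11 + 1000)·(2.6/1000 + 1) − 1000 = -16.56‰
step 3: δ = (-16.56 + 1000)·(8.5/1000 + 1) − 1000 = -8.20‰

-8.2‰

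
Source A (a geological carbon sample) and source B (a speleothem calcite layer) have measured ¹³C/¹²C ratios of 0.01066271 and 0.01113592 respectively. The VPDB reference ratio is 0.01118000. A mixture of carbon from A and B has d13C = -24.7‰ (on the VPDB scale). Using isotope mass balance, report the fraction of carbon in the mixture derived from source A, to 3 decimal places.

δ_A = (0.01066271/0.01118000 − 1)×1000 = (0.953731 − 1)×1000 = -46.269‰
δ_B = (0.01113592/0.01118000 − 1)×1000 = (0.996057 − 1)×1000 = -3.943‰
f_A = (δ_mix − δ_B)/(δ_A − δ_B) = (-24.7 − (-3.943))/(-46.269 − (-3.943))
f_A = -20.757 / -42.326 = 0.4904

0.490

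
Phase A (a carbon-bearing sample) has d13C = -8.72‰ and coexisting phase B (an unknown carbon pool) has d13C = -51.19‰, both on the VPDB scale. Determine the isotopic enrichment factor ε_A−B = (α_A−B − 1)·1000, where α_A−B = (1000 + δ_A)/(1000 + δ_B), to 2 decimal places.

α_A−B = (1000 + -8.72) / (1000 + -51.19) = 991.28 / 948.81 = 1.044761
ε_A−B = (1.044761 − 1) × 1000 = 44.761‰
(The approximation ε ≈ δ_A − δ_B would give 42.47‰.)

44.76‰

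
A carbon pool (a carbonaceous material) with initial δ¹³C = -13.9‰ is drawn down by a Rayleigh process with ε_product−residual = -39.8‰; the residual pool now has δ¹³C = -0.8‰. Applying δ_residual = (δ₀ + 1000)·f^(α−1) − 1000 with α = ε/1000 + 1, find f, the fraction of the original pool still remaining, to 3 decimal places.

0.718

α − 1 = ε/1000 = -0.0398
(δ_res + 1000)/(δ₀ + 1000) = (-0.8 + 1000)/(-13.9 + 1000) = 999.2/986.1 = 1.013285
f = 1.013285^(1/-0.0398) = exp(ln(1.013285)/-0.0398) = exp(0.01320/-0.0398)
f = exp(-0.3316) = 0.7178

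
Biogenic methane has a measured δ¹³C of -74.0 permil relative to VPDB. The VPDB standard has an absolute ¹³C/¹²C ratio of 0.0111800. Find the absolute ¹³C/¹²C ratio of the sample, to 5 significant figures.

R_sample = R_standard × (δ¹³C/1000 + 1)
R_sample = 0.0111800 × (-74.0/1000 + 1) = 0.0111800 × 0.926000
R_sample = 0.0103527

0.010353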